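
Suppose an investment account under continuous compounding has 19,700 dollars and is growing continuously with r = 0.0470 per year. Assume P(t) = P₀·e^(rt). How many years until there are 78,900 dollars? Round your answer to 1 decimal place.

78900 = 19700 · e^(0.047·t)
t = ln(78900/19700) / 0.047 = ln(4.00508) / 0.047 = 1.38756 / 0.047

t ≈ 29.5 years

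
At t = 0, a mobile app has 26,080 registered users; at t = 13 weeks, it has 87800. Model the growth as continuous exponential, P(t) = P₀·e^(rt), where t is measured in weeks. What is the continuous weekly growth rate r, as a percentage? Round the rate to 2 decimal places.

r ≈ 9.34% per week

87800 = 26080 · e^(r·13)
e^(13r) = 87800/26080 = 3.36656
r = ln(3.36656) / 13 = 1.21389 / 13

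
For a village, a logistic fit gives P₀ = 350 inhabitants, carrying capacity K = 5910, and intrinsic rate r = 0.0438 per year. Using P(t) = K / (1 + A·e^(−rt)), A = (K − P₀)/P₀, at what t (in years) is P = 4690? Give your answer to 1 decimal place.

A = (5910 − 350)/350 = 15.88571
4690 = 5910/(1 + 15.88571·e^(−0.0438t)) → 1 + 15.88571·e^(−0.0438t) = 1.26013
e^(−0.0438t) = 0.016375 → t = ln(61.06885)/0.0438 = 4.112/0.0438

t ≈ 93.9 years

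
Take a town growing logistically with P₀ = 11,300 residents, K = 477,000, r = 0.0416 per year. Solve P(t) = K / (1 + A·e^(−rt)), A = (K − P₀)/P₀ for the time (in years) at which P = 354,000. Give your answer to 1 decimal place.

t ≈ 114.8 years

A = (477000 − 11300)/11300 = 41.21239
354000 = 477000/(1 + 41.21239·e^(−0.0416t)) → 1 + 41.21239·e^(−0.0416t) = 1.34746
e^(−0.0416t) = 0.008431 → t = ln(118.61127)/0.0416 = 4.77585/0.0416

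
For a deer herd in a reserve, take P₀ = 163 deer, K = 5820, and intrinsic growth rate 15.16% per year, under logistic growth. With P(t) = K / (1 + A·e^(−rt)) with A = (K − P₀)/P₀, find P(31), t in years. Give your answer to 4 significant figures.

A = (5820 − 163)/163 = 34.70552
P(31) = 5820 / (1 + 34.70552·e^(−0.1516·31)) = 5820 / (1 + 34.70552·0.009099)
= 5820 / 1.31578 ≈ 4423.22

≈ 4,423 deer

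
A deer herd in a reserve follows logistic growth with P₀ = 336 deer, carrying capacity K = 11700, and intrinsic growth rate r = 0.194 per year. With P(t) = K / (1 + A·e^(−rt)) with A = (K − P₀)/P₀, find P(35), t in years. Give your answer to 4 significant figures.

≈ 11,270 deer

A = (11700 − 336)/336 = 33.82143
P(35) = 11700 / (1 + 33.82143·e^(−0.194·35)) = 11700 / (1 + 33.82143·0.001125)
= 11700 / 1.03805 ≈ 11271.15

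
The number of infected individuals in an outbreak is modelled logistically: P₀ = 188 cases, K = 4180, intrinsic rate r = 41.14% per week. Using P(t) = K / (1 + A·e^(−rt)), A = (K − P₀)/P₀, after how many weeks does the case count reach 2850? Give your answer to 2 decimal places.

t ≈ 9.28 weeks

A = (4180 − 188)/188 = 21.23404
2850 = 4180/(1 + 21.23404·e^(−0.4114t)) → 1 + 21.23404·e^(−0.4114t) = 1.46667
e^(−0.4114t) = 0.021977 → t = ln(45.50152)/0.4114 = 3.81775/0.4114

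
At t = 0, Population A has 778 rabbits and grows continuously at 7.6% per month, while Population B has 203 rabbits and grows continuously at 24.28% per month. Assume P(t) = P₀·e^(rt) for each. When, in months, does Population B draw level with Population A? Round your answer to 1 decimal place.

778·e^(0.076t) = 203·e^(0.2428t)
778/203 = e^((0.2428 − 0.076)t) → ln(3.83251) = 0.1668·t
t = 1.34352 / 0.1668

t ≈ 8.1 months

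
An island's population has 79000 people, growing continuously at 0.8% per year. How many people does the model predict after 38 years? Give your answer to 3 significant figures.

≈ 107,000 people

P(38) = 79000 · e^(0.008·38) = 79000 · e^(0.304)
= 79000 · 1.35527 ≈ 107066.26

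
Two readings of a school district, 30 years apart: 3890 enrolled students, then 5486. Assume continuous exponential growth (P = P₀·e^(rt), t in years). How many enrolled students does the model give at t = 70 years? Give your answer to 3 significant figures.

r = ln(5486/3890) / 30 ≈ 0.01146 per year
P(70) = 3890 · e^(0.01146·70) = 3890 · 2.23039 ≈ 8676.22

≈ 8,680 enrolled students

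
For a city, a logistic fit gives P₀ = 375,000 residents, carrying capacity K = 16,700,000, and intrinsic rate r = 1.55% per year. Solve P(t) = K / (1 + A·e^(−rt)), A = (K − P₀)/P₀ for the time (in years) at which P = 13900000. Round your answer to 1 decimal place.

A = (16700000 − 375000)/375000 = 43.53333
13900000 = 16700000/(1 + 43.53333·e^(−0.0155t)) → 1 + 43.53333·e^(−0.0155t) = 1.20144
e^(−0.0155t) = 0.004627 → t = ln(216.1119)/0.0155 = 5.3758/0.0155

t ≈ 346.8 years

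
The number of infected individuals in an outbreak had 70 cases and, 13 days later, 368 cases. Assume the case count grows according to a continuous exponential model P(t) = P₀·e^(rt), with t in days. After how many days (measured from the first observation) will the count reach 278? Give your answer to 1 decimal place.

r = ln(368/70) / 13 ≈ 0.127661 per day
t = ln(278/70) / r = 1.37913 / 0.127661 ≈ 10.803

t ≈ 10.8 days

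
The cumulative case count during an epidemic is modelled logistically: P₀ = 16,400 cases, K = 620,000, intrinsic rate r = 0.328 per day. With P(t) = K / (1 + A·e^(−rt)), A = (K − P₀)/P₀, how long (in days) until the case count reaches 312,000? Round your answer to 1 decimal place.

t ≈ 11.0 days

A = (620000 − 16400)/16400 = 36.80488
312000 = 620000/(1 + 36.80488·e^(−0.328t)) → 1 + 36.80488·e^(−0.328t) = 1.98718
e^(−0.328t) = 0.026822 → t = ln(37.28286)/0.328 = 3.61853/0.328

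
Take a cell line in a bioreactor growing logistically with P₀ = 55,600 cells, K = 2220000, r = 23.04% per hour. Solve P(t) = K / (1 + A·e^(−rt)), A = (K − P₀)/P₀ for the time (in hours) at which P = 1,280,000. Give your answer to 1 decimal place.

t ≈ 17.2 hours

A = (2220000 − 55600)/55600 = 38.92806
1280000 = 2220000/(1 + 38.92806·e^(−0.2304t)) → 1 + 38.92806·e^(−0.2304t) = 1.73438
e^(−0.2304t) = 0.018865 → t = ln(53.00842)/0.2304 = 3.97045/0.2304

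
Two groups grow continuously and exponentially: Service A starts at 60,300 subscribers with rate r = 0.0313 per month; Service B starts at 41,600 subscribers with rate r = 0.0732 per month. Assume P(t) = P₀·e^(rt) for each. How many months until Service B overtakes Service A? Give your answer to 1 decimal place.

t ≈ 8.9 months

60300·e^(0.0313t) = 41600·e^(0.0732t)
60300/41600 = e^((0.0732 − 0.0313)t) → ln(1.44952) = 0.0419·t
t = 0.37123 / 0.0419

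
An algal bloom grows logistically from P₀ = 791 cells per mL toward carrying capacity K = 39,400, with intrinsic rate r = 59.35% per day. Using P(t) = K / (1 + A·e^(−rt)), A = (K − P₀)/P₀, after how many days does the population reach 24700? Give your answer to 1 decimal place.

t ≈ 7.4 days

A = (39400 − 791)/791 = 48.81037
24700 = 39400/(1 + 48.81037·e^(−0.5935t)) → 1 + 48.81037·e^(−0.5935t) = 1.59514
e^(−0.5935t) = 0.012193 → t = ln(82.0147)/0.5935 = 4.4069/0.5935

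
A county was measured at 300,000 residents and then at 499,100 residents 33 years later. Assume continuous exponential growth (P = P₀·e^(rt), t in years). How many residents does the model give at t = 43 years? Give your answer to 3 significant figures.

r = ln(499100/300000) / 33 ≈ 0.015425 per year
P(43) = 300000 · e^(0.015425·43) = 300000 · 1.94114 ≈ 582340.99

≈ 582,000 residents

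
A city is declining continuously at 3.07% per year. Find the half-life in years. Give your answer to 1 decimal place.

half-life = ln(2) / |r| = 0.69315 / 0.0307

half-life ≈ 22.6 years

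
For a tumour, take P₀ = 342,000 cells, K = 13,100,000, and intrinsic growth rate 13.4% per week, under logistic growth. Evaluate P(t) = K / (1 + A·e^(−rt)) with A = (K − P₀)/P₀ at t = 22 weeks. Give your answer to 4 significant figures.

≈ 4,431,000 cells

A = (13100000 − 342000)/342000 = 37.30409
P(22) = 13100000 / (1 + 37.30409·e^(−0.134·22)) = 13100000 / (1 + 37.30409·0.052444)
= 13100000 / 2.95639 ≈ 4431073.55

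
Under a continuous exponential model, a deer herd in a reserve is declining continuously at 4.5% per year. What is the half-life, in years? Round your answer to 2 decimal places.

half-life = ln(2) / |r| = 0.69315 / 0.045

half-life ≈ 15.40 years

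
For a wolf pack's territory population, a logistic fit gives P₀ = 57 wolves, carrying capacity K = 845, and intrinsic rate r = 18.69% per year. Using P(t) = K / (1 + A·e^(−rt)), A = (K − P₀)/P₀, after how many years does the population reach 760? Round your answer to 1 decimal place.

t ≈ 25.8 years

A = (845 − 57)/57 = 13.82456
760 = 845/(1 + 13.82456·e^(−0.1869t)) → 1 + 13.82456·e^(−0.1869t) = 1.11184
e^(−0.1869t) = 0.00809 → t = ln(123.60784)/0.1869 = 4.81711/0.1869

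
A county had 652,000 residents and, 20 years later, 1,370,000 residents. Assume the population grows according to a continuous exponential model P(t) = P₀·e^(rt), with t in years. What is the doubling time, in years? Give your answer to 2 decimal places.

r = ln(1370000/652000) / 20 = ln(2.10123) / 20 ≈ 0.037126 per year
doubling time = ln 2 / |r| = 0.69315 / 0.037126

doubling time ≈ 18.67 years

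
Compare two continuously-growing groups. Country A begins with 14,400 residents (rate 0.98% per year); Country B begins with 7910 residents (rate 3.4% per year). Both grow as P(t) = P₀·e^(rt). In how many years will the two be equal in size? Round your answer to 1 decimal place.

14400·e^(0.0098t) = 7910·e^(0.034t)
14400/7910 = e^((0.034 − 0.0098)t) → ln(1.82048) = 0.0242·t
t = 0.5991 / 0.0242

t ≈ 24.8 years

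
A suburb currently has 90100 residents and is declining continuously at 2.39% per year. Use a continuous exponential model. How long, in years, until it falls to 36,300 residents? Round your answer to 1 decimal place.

t ≈ 38.0 years

36300 = 90100 · e^(-0.0239·t)
t = ln(36300/90100) / -0.0239 = ln(0.40289) / -0.0239 = -0.9091 / -0.0239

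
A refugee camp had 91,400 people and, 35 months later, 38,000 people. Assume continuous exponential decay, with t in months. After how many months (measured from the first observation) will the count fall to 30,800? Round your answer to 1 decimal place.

r = ln(38000/91400) / 35 ≈ -0.025076 per month
t = ln(30800/91400) / r = -1.08773 / -0.025076 ≈ 43.377

t ≈ 43.4 months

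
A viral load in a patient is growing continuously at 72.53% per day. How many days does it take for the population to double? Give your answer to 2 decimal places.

doubling time = ln(2) / |r| = 0.69315 / 0.7253

doubling time ≈ 0.96 days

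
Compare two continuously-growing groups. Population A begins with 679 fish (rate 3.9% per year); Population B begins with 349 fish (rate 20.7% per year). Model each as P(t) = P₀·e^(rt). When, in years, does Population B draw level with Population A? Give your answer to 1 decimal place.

679·e^(0.039t) = 349·e^(0.207t)
679/349 = e^((0.207 − 0.039)t) → ln(1.94556) = 0.168·t
t = 0.66555 / 0.168

t ≈ 4.0 years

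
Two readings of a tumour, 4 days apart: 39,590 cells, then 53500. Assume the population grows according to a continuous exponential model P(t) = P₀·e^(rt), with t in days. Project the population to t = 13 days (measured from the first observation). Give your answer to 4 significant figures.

r = ln(53500/39590) / 4 ≈ 0.075276 per day
P(13) = 39590 · e^(0.075276·13) = 39590 · 2.66071 ≈ 105337.36

≈ 105,300 cells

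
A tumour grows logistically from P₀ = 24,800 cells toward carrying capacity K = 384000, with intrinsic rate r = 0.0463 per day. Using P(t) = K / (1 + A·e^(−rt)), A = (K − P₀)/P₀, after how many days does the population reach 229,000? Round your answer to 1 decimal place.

A = (384000 − 24800)/24800 = 14.48387
229000 = 384000/(1 + 14.48387·e^(−0.0463t)) → 1 + 14.48387·e^(−0.0463t) = 1.67686
e^(−0.0463t) = 0.046732 → t = ln(21.39875)/0.0463 = 3.06333/0.0463

t ≈ 66.2 days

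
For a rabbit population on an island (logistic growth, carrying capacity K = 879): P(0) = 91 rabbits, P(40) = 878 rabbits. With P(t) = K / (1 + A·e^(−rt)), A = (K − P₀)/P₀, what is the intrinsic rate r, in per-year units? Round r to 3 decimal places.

r ≈ 0.223 per year

A = (879 − 91)/91 = 8.65934
878 = 879/(1 + 8.65934·e^(−r·40)) → e^(−40r) = (1.00114 − 1)/8.65934 = 0.000132
r = −ln(0.000132)/40 = 8.93629/40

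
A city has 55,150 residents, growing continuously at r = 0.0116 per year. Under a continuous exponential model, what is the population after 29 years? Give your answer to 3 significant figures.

≈ 77,200 residents

P(29) = 55150 · e^(0.0116·29) = 55150 · e^(0.3364)
= 55150 · 1.3999 ≈ 77204.42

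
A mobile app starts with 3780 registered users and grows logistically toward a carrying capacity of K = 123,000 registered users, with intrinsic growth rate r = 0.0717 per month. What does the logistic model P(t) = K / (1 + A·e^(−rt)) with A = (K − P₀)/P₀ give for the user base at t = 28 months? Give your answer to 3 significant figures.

≈ 23,500 registered users

A = (123000 − 3780)/3780 = 31.53968
P(28) = 123000 / (1 + 31.53968·e^(−0.0717·28)) = 123000 / (1 + 31.53968·0.134311)
= 123000 / 5.23611 ≈ 23490.7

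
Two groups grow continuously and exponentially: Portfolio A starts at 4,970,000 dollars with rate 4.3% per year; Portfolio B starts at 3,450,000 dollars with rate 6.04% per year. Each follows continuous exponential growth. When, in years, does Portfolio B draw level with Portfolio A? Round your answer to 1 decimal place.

4970000·e^(0.043t) = 3450000·e^(0.0604t)
4970000/3450000 = e^((0.0604 − 0.043)t) → ln(1.44058) = 0.0174·t
t = 0.36505 / 0.0174

t ≈ 21.0 years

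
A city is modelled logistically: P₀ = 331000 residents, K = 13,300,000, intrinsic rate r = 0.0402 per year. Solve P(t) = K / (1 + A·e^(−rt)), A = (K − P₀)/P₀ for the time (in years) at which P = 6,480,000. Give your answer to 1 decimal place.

t ≈ 90.0 years

A = (13300000 − 331000)/331000 = 39.18127
6480000 = 13300000/(1 + 39.18127·e^(−0.0402t)) → 1 + 39.18127·e^(−0.0402t) = 2.05247
e^(−0.0402t) = 0.026862 → t = ln(37.22795)/0.0402 = 3.61706/0.0402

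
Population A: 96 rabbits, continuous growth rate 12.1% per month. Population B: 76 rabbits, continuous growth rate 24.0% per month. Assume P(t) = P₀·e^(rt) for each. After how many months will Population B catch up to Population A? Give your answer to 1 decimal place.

96·e^(0.121t) = 76·e^(0.24t)
96/76 = e^((0.24 − 0.121)t) → ln(1.26316) = 0.119·t
t = 0.23361 / 0.119

t ≈ 2.0 months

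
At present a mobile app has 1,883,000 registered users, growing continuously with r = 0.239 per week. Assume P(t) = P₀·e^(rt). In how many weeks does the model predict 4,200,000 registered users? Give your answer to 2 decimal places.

t ≈ 3.36 weeks

4200000 = 1883000 · e^(0.239·t)
t = ln(4200000/1883000) / 0.239 = ln(2.23048) / 0.239 = 0.80222 / 0.239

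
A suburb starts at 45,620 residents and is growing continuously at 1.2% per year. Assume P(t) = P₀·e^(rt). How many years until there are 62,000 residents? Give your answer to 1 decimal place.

t ≈ 25.6 years

62000 = 45620 · e^(0.012·t)
t = ln(62000/45620) / 0.012 = ln(1.35905) / 0.012 = 0.30679 / 0.012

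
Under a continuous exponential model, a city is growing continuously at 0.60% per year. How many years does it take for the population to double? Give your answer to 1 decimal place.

doubling time ≈ 115.5 years

doubling time = ln(2) / |r| = 0.69315 / 0.006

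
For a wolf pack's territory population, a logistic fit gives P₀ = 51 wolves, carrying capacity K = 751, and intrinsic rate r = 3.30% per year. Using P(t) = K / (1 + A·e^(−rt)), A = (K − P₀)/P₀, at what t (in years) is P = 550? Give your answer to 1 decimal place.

t ≈ 109.9 years

A = (751 − 51)/51 = 13.72549
550 = 751/(1 + 13.72549·e^(−0.033t)) → 1 + 13.72549·e^(−0.033t) = 1.36545
e^(−0.033t) = 0.026626 → t = ln(37.55731)/0.033 = 3.62587/0.033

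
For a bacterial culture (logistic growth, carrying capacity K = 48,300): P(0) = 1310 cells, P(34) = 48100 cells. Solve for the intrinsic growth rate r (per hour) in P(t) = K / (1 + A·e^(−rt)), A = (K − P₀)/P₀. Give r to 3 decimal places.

r ≈ 0.267 per hour

A = (48300 − 1310)/1310 = 35.87023
48100 = 48300/(1 + 35.87023·e^(−r·34)) → e^(−34r) = (1.00416 − 1)/35.87023 = 0.000116
r = −ln(0.000116)/34 = 9.06263/34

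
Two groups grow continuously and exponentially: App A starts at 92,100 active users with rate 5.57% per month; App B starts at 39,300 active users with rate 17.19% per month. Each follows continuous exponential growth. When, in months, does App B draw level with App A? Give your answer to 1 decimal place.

92100·e^(0.0557t) = 39300·e^(0.1719t)
92100/39300 = e^((0.1719 − 0.0557)t) → ln(2.34351) = 0.1162·t
t = 0.85165 / 0.1162

t ≈ 7.3 months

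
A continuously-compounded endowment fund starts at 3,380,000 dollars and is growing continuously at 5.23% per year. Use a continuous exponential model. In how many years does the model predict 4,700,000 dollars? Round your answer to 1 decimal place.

4700000 = 3380000 · e^(0.0523·t)
t = ln(4700000/3380000) / 0.0523 = ln(1.39053) / 0.0523 = 0.32969 / 0.0523

t ≈ 6.3 years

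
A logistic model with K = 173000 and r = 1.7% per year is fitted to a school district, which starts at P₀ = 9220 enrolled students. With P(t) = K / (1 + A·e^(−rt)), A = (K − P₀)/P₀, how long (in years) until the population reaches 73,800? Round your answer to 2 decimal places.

A = (173000 − 9220)/9220 = 17.76356
73800 = 173000/(1 + 17.76356·e^(−0.017t)) → 1 + 17.76356·e^(−0.017t) = 2.34417
e^(−0.017t) = 0.07567 → t = ln(13.21523)/0.017 = 2.58137/0.017

t ≈ 151.85 years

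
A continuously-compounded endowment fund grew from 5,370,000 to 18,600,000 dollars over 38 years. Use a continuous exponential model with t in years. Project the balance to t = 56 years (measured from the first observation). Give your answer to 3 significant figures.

≈ 33,500,000 dollars

r = ln(18600000/5370000) / 38 ≈ 0.032693 per year
P(56) = 5370000 · e^(0.032693·56) = 5370000 · 6.23892 ≈ 33503014.69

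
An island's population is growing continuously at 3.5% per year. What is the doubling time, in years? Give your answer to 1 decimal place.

doubling time ≈ 19.8 years

doubling time = ln(2) / |r| = 0.69315 / 0.035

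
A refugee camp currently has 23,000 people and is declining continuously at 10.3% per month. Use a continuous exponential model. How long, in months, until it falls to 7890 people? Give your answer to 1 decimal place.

t ≈ 10.4 months

7890 = 23000 · e^(-0.103·t)
t = ln(7890/23000) / -0.103 = ln(0.34304) / -0.103 = -1.0699 / -0.103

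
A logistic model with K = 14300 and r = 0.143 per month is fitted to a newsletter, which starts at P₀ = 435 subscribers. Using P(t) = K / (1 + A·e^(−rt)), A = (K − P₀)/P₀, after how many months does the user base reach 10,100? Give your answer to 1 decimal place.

A = (14300 − 435)/435 = 31.87356
10100 = 14300/(1 + 31.87356·e^(−0.143t)) → 1 + 31.87356·e^(−0.143t) = 1.41584
e^(−0.143t) = 0.013047 → t = ln(76.64833)/0.143 = 4.33923/0.143

t ≈ 30.3 months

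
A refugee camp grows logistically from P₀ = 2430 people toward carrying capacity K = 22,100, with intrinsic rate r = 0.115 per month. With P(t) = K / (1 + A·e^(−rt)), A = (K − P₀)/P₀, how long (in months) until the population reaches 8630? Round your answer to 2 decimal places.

t ≈ 14.31 months

A = (22100 − 2430)/2430 = 8.09465
8630 = 22100/(1 + 8.09465·e^(−0.115t)) → 1 + 8.09465·e^(−0.115t) = 2.56083
e^(−0.115t) = 0.192823 → t = ln(5.1861)/0.115 = 1.64598/0.115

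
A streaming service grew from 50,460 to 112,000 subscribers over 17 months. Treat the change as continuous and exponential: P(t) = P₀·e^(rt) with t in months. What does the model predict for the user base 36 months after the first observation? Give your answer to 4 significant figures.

≈ 273,000 subscribers

r = ln(112000/50460) / 17 ≈ 0.046901 per month
P(36) = 50460 · e^(0.046901·36) = 50460 · 5.41102 ≈ 273040.16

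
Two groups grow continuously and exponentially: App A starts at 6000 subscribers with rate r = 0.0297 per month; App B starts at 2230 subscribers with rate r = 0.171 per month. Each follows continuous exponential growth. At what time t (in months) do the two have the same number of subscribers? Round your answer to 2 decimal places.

t ≈ 7.00 months

6000·e^(0.0297t) = 2230·e^(0.171t)
6000/2230 = e^((0.171 − 0.0297)t) → ln(2.69058) = 0.1413·t
t = 0.98976 / 0.1413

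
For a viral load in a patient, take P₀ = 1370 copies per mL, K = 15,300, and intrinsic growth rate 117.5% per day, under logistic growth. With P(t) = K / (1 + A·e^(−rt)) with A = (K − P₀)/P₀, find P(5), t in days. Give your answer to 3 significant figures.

A = (15300 − 1370)/1370 = 10.16788
P(5) = 15300 / (1 + 10.16788·e^(−1.175·5)) = 15300 / (1 + 10.16788·0.002809)
= 15300 / 1.02856 ≈ 14875.17

≈ 14,900 copies per mL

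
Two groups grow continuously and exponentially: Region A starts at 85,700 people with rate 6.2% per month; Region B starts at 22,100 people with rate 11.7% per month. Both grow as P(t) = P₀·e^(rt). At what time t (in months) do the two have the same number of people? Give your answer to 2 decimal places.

t ≈ 24.64 months

85700·e^(0.062t) = 22100·e^(0.117t)
85700/22100 = e^((0.117 − 0.062)t) → ln(3.87783) = 0.055·t
t = 1.35528 / 0.055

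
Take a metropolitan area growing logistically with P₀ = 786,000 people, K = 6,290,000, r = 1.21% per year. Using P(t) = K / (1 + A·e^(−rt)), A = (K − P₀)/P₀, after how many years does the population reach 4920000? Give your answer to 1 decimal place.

A = (6290000 − 786000)/786000 = 7.00254
4920000 = 6290000/(1 + 7.00254·e^(−0.0121t)) → 1 + 7.00254·e^(−0.0121t) = 1.27846
e^(−0.0121t) = 0.039765 → t = ln(25.14782)/0.0121 = 3.22477/0.0121

t ≈ 266.5 years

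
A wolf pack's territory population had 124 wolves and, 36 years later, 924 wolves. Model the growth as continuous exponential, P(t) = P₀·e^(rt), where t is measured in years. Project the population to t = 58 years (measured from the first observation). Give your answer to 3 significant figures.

r = ln(924/124) / 36 ≈ 0.05579 per year
P(58) = 124 · e^(0.05579·58) = 124 · 25.42682 ≈ 3152.93

≈ 3,150 wolves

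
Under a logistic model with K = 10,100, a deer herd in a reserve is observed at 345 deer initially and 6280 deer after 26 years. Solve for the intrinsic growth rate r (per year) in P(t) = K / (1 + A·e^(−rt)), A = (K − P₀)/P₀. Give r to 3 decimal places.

r ≈ 0.148 per year

A = (10100 − 345)/345 = 28.27536
6280 = 10100/(1 + 28.27536·e^(−r·26)) → e^(−26r) = (1.60828 − 1)/28.27536 = 0.021513
r = −ln(0.021513)/26 = 3.83911/26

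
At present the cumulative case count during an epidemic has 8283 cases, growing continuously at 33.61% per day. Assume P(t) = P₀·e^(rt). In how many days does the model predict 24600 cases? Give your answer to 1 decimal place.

t ≈ 3.2 days

24600 = 8283 · e^(0.3361·t)
t = ln(24600/8283) / 0.3361 = ln(2.96994) / 0.3361 = 1.08854 / 0.3361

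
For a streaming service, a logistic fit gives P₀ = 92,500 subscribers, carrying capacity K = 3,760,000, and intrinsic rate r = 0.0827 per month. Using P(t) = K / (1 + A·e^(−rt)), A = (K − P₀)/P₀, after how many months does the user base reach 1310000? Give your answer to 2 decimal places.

A = (3760000 − 92500)/92500 = 39.64865
1310000 = 3760000/(1 + 39.64865·e^(−0.0827t)) → 1 + 39.64865·e^(−0.0827t) = 2.87023
e^(−0.0827t) = 0.04717 → t = ln(21.19989)/0.0827 = 3.054/0.0827

t ≈ 36.93 months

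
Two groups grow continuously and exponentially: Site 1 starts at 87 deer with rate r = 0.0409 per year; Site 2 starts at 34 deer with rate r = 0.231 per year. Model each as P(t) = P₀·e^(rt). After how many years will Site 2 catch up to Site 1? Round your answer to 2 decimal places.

t ≈ 4.94 years

87·e^(0.0409t) = 34·e^(0.231t)
87/34 = e^((0.231 − 0.0409)t) → ln(2.55882) = 0.1901·t
t = 0.93955 / 0.1901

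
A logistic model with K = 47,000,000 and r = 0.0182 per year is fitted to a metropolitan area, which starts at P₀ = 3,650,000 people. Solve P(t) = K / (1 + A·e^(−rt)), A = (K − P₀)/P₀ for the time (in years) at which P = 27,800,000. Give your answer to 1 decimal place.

A = (47000000 − 3650000)/3650000 = 11.87671
27800000 = 47000000/(1 + 11.87671·e^(−0.0182t)) → 1 + 11.87671·e^(−0.0182t) = 1.69065
e^(−0.0182t) = 0.058151 → t = ln(17.19649)/0.0182 = 2.84471/0.0182

t ≈ 156.3 years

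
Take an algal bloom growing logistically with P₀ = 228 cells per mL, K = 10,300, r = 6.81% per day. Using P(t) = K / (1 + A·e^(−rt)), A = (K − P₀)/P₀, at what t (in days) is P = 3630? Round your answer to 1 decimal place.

t ≈ 46.7 days

A = (10300 − 228)/228 = 44.17544
3630 = 10300/(1 + 44.17544·e^(−0.0681t)) → 1 + 44.17544·e^(−0.0681t) = 2.83747
e^(−0.0681t) = 0.041595 → t = ln(24.04151)/0.0681 = 3.17978/0.0681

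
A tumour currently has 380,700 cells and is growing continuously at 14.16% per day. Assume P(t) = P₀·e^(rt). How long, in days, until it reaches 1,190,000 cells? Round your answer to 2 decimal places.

1190000 = 380700 · e^(0.1416·t)
t = ln(1190000/380700) / 0.1416 = ln(3.12582) / 0.1416 = 1.1397 / 0.1416

t ≈ 8.05 days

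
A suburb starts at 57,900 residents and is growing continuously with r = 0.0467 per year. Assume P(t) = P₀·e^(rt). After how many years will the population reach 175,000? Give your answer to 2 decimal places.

175000 = 57900 · e^(0.0467·t)
t = ln(175000/57900) / 0.0467 = ln(3.02245) / 0.0467 = 1.10607 / 0.0467

t ≈ 23.68 years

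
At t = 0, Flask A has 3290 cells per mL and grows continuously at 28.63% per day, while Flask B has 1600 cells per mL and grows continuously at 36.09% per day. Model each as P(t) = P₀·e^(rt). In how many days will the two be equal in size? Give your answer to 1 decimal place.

t ≈ 9.7 days

3290·e^(0.2863t) = 1600·e^(0.3609t)
3290/1600 = e^((0.3609 − 0.2863)t) → ln(2.05625) = 0.0746·t
t = 0.72088 / 0.0746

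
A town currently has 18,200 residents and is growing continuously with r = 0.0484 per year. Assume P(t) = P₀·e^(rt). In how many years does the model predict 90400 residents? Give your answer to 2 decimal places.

t ≈ 33.12 years

90400 = 18200 · e^(0.0484·t)
t = ln(90400/18200) / 0.0484 = ln(4.96703) / 0.0484 = 1.60282 / 0.0484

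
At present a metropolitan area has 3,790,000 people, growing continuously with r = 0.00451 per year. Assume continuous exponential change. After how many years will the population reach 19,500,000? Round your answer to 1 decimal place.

19500000 = 3790000 · e^(0.00451·t)
t = ln(19500000/3790000) / 0.00451 = ln(5.14512) / 0.00451 = 1.63805 / 0.00451

t ≈ 363.2 years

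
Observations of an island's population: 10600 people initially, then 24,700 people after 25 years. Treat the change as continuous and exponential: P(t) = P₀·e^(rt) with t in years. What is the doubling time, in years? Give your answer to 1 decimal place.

doubling time ≈ 20.5 years

r = ln(24700/10600) / 25 = ln(2.33019) / 25 ≈ 0.033838 per year
doubling time = ln 2 / |r| = 0.69315 / 0.033838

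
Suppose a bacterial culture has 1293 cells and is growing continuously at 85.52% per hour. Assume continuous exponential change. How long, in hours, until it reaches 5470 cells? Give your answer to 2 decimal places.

t ≈ 1.69 hours

5470 = 1293 · e^(0.8552·t)
t = ln(5470/1293) / 0.8552 = ln(4.23047) / 0.8552 = 1.44231 / 0.8552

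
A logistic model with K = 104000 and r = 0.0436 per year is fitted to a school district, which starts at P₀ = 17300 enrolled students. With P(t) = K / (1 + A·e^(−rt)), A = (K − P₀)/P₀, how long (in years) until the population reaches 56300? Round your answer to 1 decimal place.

t ≈ 40.8 years

A = (104000 − 17300)/17300 = 5.01156
56300 = 104000/(1 + 5.01156·e^(−0.0436t)) → 1 + 5.01156·e^(−0.0436t) = 1.84725
e^(−0.0436t) = 0.169058 → t = ln(5.91511)/0.0436 = 1.77751/0.0436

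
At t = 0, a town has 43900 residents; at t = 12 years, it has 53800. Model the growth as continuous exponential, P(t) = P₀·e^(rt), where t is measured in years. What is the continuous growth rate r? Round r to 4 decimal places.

r ≈ 0.0169 per year

53800 = 43900 · e^(r·12)
e^(12r) = 53800/43900 = 1.22551
r = ln(1.22551) / 12 = 0.20336 / 12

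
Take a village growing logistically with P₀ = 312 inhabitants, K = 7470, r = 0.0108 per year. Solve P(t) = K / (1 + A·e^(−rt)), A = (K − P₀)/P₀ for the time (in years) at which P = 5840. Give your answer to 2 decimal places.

t ≈ 408.25 years

A = (7470 − 312)/312 = 22.94231
5840 = 7470/(1 + 22.94231·e^(−0.0108t)) → 1 + 22.94231·e^(−0.0108t) = 1.27911
e^(−0.0108t) = 0.012166 → t = ln(82.19821)/0.0108 = 4.40913/0.0108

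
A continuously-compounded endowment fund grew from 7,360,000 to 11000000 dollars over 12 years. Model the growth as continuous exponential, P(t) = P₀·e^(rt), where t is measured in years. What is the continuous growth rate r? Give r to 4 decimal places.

11000000 = 7360000 · e^(r·12)
e^(12r) = 11000000/7360000 = 1.49457
r = ln(1.49457) / 12 = 0.40184 / 12

r ≈ 0.0335 per year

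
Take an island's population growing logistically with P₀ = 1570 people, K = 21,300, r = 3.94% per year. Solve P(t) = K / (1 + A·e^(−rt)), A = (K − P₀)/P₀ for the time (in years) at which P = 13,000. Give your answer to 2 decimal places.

t ≈ 75.63 years

A = (21300 − 1570)/1570 = 12.56688
13000 = 21300/(1 + 12.56688·e^(−0.0394t)) → 1 + 12.56688·e^(−0.0394t) = 1.63846
e^(−0.0394t) = 0.050805 → t = ln(19.68306)/0.0394 = 2.97976/0.0394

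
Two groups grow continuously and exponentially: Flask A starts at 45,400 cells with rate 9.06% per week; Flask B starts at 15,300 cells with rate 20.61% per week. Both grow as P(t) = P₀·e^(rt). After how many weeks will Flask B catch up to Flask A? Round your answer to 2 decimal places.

45400·e^(0.0906t) = 15300·e^(0.2061t)
45400/15300 = e^((0.2061 − 0.0906)t) → ln(2.96732) = 0.1155·t
t = 1.08766 / 0.1155

t ≈ 9.42 weeks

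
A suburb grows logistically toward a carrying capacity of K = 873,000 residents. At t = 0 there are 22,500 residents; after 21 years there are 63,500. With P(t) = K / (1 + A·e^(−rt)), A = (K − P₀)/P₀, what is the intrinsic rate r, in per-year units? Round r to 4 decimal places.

A = (873000 − 22500)/22500 = 37.8
63500 = 873000/(1 + 37.8·e^(−r·21)) → e^(−21r) = (13.74803 − 1)/37.8 = 0.33725
r = −ln(0.33725)/21 = 1.08693/21

r ≈ 0.0518 per year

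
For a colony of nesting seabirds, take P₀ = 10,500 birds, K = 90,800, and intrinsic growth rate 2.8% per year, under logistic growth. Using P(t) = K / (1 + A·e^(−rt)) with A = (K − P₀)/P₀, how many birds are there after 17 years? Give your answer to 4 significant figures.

A = (90800 − 10500)/10500 = 7.64762
P(17) = 90800 / (1 + 7.64762·e^(−0.028·17)) = 90800 / (1 + 7.64762·0.621263)
= 90800 / 5.75119 ≈ 15788.05

≈ 15,790 birds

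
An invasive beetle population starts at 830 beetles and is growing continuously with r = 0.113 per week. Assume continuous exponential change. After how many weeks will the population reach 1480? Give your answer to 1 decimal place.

1480 = 830 · e^(0.113·t)
t = ln(1480/830) / 0.113 = ln(1.78313) / 0.113 = 0.57837 / 0.113

t ≈ 5.1 weeks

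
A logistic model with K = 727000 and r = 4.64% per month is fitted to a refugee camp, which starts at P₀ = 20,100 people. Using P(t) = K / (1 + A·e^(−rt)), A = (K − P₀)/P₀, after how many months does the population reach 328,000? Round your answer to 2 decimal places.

t ≈ 72.50 months

A = (727000 − 20100)/20100 = 35.16915
328000 = 727000/(1 + 35.16915·e^(−0.0464t)) → 1 + 35.16915·e^(−0.0464t) = 2.21646
e^(−0.0464t) = 0.034589 → t = ln(28.91098)/0.0464 = 3.36422/0.0464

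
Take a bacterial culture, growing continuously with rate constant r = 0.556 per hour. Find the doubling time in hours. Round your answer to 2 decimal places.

doubling time = ln(2) / |r| = 0.69315 / 0.556

doubling time ≈ 1.25 hours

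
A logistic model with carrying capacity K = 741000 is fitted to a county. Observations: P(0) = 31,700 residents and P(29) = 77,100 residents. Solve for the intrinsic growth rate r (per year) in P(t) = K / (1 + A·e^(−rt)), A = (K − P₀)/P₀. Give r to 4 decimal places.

r ≈ 0.0329 per year

A = (741000 − 31700)/31700 = 22.37539
77100 = 741000/(1 + 22.37539·e^(−r·29)) → e^(−29r) = (9.61089 − 1)/22.37539 = 0.384838
r = −ln(0.384838)/29 = 0.95493/29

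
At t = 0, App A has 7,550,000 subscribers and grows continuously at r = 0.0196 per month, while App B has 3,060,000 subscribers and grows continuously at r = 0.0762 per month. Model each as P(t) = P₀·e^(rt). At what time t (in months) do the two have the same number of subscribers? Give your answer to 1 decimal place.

t ≈ 16.0 months

7550000·e^(0.0196t) = 3060000·e^(0.0762t)
7550000/3060000 = e^((0.0762 − 0.0196)t) → ln(2.46732) = 0.0566·t
t = 0.90313 / 0.0566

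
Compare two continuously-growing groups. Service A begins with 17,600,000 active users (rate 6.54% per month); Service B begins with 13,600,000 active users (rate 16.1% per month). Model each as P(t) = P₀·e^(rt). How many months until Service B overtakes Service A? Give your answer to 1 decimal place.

t ≈ 2.7 months

17600000·e^(0.0654t) = 13600000·e^(0.161t)
17600000/13600000 = e^((0.161 − 0.0654)t) → ln(1.29412) = 0.0956·t
t = 0.25783 / 0.0956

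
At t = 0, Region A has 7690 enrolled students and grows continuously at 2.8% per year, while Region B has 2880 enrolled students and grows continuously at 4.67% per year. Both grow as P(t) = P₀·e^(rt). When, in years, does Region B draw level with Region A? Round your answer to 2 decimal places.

7690·e^(0.028t) = 2880·e^(0.0467t)
7690/2880 = e^((0.0467 − 0.028)t) → ln(2.67014) = 0.0187·t
t = 0.98213 / 0.0187

t ≈ 52.52 years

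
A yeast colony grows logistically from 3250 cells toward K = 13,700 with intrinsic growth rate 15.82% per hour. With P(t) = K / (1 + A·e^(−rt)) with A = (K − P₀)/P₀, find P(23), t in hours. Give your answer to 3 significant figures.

≈ 12,600 cells

A = (13700 − 3250)/3250 = 3.21538
P(23) = 13700 / (1 + 3.21538·e^(−0.1582·23)) = 13700 / (1 + 3.21538·0.026289)
= 13700 / 1.08453 ≈ 12632.2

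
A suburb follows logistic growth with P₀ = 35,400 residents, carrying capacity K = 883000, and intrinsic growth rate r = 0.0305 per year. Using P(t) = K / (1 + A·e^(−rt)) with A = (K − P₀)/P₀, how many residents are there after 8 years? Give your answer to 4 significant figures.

≈ 44,690 residents

A = (883000 − 35400)/35400 = 23.9435
P(8) = 883000 / (1 + 23.9435·e^(−0.0305·8)) = 883000 / (1 + 23.9435·0.783488)
= 883000 / 19.75944 ≈ 44687.5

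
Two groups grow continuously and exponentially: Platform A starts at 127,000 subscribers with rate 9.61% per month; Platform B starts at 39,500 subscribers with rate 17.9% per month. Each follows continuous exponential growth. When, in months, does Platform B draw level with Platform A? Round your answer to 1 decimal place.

t ≈ 14.1 months

127000·e^(0.0961t) = 39500·e^(0.179t)
127000/39500 = e^((0.179 − 0.0961)t) → ln(3.21519) = 0.0829·t
t = 1.16789 / 0.0829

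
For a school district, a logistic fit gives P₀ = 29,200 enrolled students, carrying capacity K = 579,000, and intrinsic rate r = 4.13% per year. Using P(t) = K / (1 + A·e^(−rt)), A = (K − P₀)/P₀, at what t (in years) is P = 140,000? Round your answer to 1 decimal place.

A = (579000 − 29200)/29200 = 18.82877
140000 = 579000/(1 + 18.82877·e^(−0.0413t)) → 1 + 18.82877·e^(−0.0413t) = 4.13571
e^(−0.0413t) = 0.166538 → t = ln(6.00462)/0.0413 = 1.79253/0.0413

t ≈ 43.4 years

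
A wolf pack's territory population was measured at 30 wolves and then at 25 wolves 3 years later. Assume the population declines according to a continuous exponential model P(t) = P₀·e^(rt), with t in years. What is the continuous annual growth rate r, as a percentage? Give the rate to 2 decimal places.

25 = 30 · e^(r·3)
e^(3r) = 25/30 = 0.83333
r = ln(0.83333) / 3 = -0.18232 / 3

r ≈ -6.08% per year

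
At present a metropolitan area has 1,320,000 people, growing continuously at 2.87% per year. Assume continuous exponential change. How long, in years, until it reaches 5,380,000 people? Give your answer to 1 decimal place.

t ≈ 49.0 years

5380000 = 1320000 · e^(0.0287·t)
t = ln(5380000/1320000) / 0.0287 = ln(4.07576) / 0.0287 = 1.40506 / 0.0287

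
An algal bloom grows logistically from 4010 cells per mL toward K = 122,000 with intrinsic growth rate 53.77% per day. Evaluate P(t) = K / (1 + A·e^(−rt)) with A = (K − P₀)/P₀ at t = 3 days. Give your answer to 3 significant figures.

≈ 17,800 cells per mL

A = (122000 − 4010)/4010 = 29.42394
P(3) = 122000 / (1 + 29.42394·e^(−0.5377·3)) = 122000 / (1 + 29.42394·0.199269)
= 122000 / 6.86328 ≈ 17775.77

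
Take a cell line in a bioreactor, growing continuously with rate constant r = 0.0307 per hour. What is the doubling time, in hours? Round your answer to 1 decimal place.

doubling time ≈ 22.6 hours

doubling time = ln(2) / |r| = 0.69315 / 0.0307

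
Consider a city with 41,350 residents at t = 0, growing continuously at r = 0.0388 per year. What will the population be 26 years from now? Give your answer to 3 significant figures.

≈ 113,000 residents

P(26) = 41350 · e^(0.0388·26) = 41350 · e^(1.0088)
= 41350 · 2.74231 ≈ 113394.45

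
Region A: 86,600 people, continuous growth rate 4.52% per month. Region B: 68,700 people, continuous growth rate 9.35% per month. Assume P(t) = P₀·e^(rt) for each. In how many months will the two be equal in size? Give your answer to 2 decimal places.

t ≈ 4.79 months

86600·e^(0.0452t) = 68700·e^(0.0935t)
86600/68700 = e^((0.0935 − 0.0452)t) → ln(1.26055) = 0.0483·t
t = 0.23155 / 0.0483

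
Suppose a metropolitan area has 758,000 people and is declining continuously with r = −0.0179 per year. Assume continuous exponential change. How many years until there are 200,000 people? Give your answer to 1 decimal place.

200000 = 758000 · e^(-0.0179·t)
t = ln(200000/758000) / -0.0179 = ln(0.26385) / -0.0179 = -1.33237 / -0.0179

t ≈ 74.4 years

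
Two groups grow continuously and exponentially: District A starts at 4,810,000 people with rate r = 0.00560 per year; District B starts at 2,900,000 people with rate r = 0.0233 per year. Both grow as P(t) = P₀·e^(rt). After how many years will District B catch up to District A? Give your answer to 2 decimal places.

t ≈ 28.59 years

4810000·e^(0.0056t) = 2900000·e^(0.0233t)
4810000/2900000 = e^((0.0233 − 0.0056)t) → ln(1.65862) = 0.0177·t
t = 0.50599 / 0.0177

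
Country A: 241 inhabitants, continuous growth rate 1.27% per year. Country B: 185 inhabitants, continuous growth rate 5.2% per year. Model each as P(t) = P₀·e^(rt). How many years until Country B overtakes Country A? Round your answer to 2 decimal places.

241·e^(0.0127t) = 185·e^(0.052t)
241/185 = e^((0.052 − 0.0127)t) → ln(1.3027) = 0.0393·t
t = 0.26444 / 0.0393

t ≈ 6.73 years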